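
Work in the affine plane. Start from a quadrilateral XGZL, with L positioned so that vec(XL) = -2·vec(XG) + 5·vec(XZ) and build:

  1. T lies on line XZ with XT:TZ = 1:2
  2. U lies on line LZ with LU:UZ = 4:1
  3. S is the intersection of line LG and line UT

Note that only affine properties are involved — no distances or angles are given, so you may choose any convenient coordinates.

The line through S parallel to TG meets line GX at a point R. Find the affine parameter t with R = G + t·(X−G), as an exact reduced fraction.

t = -20/3

Work in coordinates with X = (0, 0), G = (1, 0), Z = (0, 1), L = (-2, 5).
1. T lies on line XZ with XT:TZ = 1:2 ⇒ T = (0, 1/3)
2. U lies on line LZ with LU:UZ = 4:1 ⇒ U = (-2/5, 9/5)
3. S is the intersection of line LG and line UT ⇒ S = (-2/3, 25/9)
through S parallel to TG: direction (1, -1/3); meets GX at R = (23/3, 0)
R = G + t·(X−G) with t = -20/3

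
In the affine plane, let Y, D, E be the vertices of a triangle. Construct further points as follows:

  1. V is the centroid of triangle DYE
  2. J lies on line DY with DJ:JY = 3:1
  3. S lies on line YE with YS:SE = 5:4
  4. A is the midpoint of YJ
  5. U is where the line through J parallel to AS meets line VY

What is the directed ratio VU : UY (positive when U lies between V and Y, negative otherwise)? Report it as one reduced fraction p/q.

Work in coordinates with Y = (0, 0), D = (1, 0), E = (0, 1).
1. V is the centroid of triangle DYE ⇒ V = (1/3, 1/3)
2. J lies on line DY with DJ:JY = 3:1 ⇒ J = (1/4, 0)
3. S lies on line YE with YS:SE = 5:4 ⇒ S = (0, 5/9)
4. A is the midpoint of YJ ⇒ A = (1/8, 0)
5. U is where the line through J parallel to AS meets line VY ⇒ U = (10/49, 10/49)
U = V + t·(Y−V) with t = 19/49, so VU:UY = t:(1−t) = 19/49:30/49

VU:UY = 19/30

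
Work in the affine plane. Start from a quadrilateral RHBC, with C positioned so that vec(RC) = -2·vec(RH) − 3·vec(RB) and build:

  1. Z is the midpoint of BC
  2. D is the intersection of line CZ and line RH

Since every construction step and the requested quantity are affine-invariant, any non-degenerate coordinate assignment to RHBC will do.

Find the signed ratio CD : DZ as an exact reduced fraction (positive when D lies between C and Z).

Choose coordinates R = (0, 0), H = (1, 0), B = (0, 1), C = (-2, -3).
1. Z is the midpoint of BC ⇒ Z = (-1, -1)
2. D is the intersection of line CZ and line RH ⇒ D = (-1/2, 0)
D = C + t·(Z−C) with t = 3/2, so CD:DZ = t:(1−t) = 3/2:-1/2

CD:DZ = -3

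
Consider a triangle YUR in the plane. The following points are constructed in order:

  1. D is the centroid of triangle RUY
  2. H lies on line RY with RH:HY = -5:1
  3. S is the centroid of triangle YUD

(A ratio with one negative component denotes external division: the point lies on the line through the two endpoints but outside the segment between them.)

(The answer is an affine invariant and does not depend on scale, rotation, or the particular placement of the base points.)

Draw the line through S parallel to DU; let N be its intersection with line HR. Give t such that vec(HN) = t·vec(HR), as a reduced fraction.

Assign Y = (0, 0), U = (1, 0), R = (0, 1) — the answer is frame-independent, so this choice is without loss of generality.
1. D is the centroid of triangle RUY ⇒ D = (1/3, 1/3)
2. H lies on line RY with RH:HY = -5:1 ⇒ H = (0, -1/4)
3. S is the centroid of triangle YUD ⇒ S = (4/9, 1/9)
through S parallel to DU: direction (2/3, -1/3); meets HR at N = (0, 1/3)
N = H + t·(R−H) with t = 7/15

t = 7/15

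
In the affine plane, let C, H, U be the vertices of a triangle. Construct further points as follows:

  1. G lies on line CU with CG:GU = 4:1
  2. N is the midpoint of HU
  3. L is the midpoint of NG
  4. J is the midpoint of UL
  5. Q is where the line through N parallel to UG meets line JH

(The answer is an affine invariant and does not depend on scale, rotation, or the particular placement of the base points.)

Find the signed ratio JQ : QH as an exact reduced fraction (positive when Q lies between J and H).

JQ:QH = 3/4

Set C = (0, 0), H = (1, 0), U = (0, 1); any affine frame gives the same invariant.
1. G lies on line CU with CG:GU = 4:1 ⇒ G = (0, 4/5)
2. N is the midpoint of HU ⇒ N = (1/2, 1/2)
3. L is the midpoint of NG ⇒ L = (1/4, 13/20)
4. J is the midpoint of UL ⇒ J = (1/8, 33/40)
5. Q is where the line through N parallel to UG meets line JH ⇒ Q = (1/2, 33/70)
Q = J + t·(H−J) with t = 3/7, so JQ:QH = t:(1−t) = 3/7:4/7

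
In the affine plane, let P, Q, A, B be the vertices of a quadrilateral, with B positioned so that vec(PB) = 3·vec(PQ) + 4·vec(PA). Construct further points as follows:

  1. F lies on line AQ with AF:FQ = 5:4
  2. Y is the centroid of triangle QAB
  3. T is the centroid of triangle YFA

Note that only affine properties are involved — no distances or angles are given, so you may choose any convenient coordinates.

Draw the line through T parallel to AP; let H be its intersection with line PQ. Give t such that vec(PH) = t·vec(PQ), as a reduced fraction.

Work in coordinates with P = (0, 0), Q = (1, 0), A = (0, 1), B = (3, 4).
1. F lies on line AQ with AF:FQ = 5:4 ⇒ F = (5/9, 4/9)
2. Y is the centroid of triangle QAB ⇒ Y = (4/3, 5/3)
3. T is the centroid of triangle YFA ⇒ T = (17/27, 28/27)
through T parallel to AP: direction (0, -1); meets PQ at H = (17/27, 0)
H = P + t·(Q−P) with t = 17/27

t = 17/27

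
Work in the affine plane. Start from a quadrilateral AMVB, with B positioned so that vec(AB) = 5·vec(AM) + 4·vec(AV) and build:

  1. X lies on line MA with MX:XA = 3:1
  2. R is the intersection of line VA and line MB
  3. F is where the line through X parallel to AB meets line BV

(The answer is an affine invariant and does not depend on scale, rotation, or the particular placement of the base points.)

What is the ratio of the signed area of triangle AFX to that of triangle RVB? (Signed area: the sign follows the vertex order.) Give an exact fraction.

[AFX]:[RVB] = 23/200

Choose coordinates A = (0, 0), M = (1, 0), V = (0, 1), B = (5, 4).
1. X lies on line MA with MX:XA = 3:1 ⇒ X = (1/4, 0)
2. R is the intersection of line VA and line MB ⇒ R = (0, -1)
3. F is where the line through X parallel to AB meets line BV ⇒ F = (6, 23/5)
2·[AFX] = -23/20, 2·[RVB] = -10
[AFX]:[RVB] = -23/20:-10 = 23/200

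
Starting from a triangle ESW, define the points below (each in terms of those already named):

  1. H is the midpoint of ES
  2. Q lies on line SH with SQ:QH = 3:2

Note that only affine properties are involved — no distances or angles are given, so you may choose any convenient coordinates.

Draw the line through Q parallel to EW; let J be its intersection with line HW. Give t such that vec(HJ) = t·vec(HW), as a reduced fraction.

Work in coordinates with E = (0, 0), S = (1, 0), W = (0, 1).
1. H is the midpoint of ES ⇒ H = (1/2, 0)
2. Q lies on line SH with SQ:QH = 3:2 ⇒ Q = (7/10, 0)
through Q parallel to EW: direction (0, 1); meets HW at J = (7/10, -2/5)
J = H + t·(W−H) with t = -2/5

t = -2/5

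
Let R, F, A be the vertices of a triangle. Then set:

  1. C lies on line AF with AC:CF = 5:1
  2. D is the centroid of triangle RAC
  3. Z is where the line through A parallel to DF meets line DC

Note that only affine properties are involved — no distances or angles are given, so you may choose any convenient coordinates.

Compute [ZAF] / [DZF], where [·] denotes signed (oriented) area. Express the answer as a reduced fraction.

Choose coordinates R = (0, 0), F = (1, 0), A = (0, 1).
1. C lies on line AF with AC:CF = 5:1 ⇒ C = (5/6, 1/6)
2. D is the centroid of triangle RAC ⇒ D = (5/18, 7/18)
3. Z is where the line through A parallel to DF meets line DC ⇒ Z = (65/18, -17/18)
2·[ZAF] = 5/3, 2·[DZF] = -1/3
[ZAF]:[DZF] = 5/3:-1/3 = -5

[ZAF]:[DZF] = -5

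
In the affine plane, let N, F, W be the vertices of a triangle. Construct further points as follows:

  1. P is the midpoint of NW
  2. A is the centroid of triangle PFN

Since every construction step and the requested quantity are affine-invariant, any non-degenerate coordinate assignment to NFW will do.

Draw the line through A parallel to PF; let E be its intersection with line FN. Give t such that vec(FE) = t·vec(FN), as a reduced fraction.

Assign N = (0, 0), F = (1, 0), W = (0, 1) — the answer is frame-independent, so this choice is without loss of generality.
1. P is the midpoint of NW ⇒ P = (0, 1/2)
2. A is the centroid of triangle PFN ⇒ A = (1/3, 1/6)
through A parallel to PF: direction (1, -1/2); meets FN at E = (2/3, 0)
E = F + t·(N−F) with t = 1/3

t = 1/3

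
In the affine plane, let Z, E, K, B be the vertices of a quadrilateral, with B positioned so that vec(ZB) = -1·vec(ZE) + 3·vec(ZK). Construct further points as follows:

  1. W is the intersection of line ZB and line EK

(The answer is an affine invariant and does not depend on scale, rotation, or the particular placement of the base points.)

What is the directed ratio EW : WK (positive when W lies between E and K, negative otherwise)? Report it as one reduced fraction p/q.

EW:WK = -3

Set Z = (0, 0), E = (1, 0), K = (0, 1), B = (-1, 3); any affine frame gives the same invariant.
1. W is the intersection of line ZB and line EK ⇒ W = (-1/2, 3/2)
W = E + t·(K−E) with t = 3/2, so EW:WK = t:(1−t) = 3/2:-1/2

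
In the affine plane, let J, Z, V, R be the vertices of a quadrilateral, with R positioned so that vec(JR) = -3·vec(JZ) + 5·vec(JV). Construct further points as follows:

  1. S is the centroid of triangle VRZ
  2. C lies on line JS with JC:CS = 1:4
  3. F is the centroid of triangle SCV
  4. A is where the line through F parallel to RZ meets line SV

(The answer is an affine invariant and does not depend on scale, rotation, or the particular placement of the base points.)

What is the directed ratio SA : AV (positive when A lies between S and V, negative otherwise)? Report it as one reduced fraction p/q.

Choose coordinates J = (0, 0), Z = (1, 0), V = (0, 1), R = (-3, 5).
1. S is the centroid of triangle VRZ ⇒ S = (-2/3, 2)
2. C lies on line JS with JC:CS = 1:4 ⇒ C = (-2/15, 2/5)
3. F is the centroid of triangle SCV ⇒ F = (-4/15, 17/15)
4. A is where the line through F parallel to RZ meets line SV ⇒ A = (4/5, -1/5)
A = S + t·(V−S) with t = 11/5, so SA:AV = t:(1−t) = 11/5:-6/5

SA:AV = -11/6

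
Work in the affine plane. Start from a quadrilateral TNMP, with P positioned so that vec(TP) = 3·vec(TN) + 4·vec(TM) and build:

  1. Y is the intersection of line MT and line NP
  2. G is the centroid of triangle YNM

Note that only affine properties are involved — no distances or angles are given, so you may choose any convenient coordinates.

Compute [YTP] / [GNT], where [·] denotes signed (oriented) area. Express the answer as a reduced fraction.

[YTP]:[GNT] = -18

Work in coordinates with T = (0, 0), N = (1, 0), M = (0, 1), P = (3, 4).
1. Y is the intersection of line MT and line NP ⇒ Y = (0, -2)
2. G is the centroid of triangle YNM ⇒ G = (1/3, -1/3)
2·[YTP] = -6, 2·[GNT] = 1/3
[YTP]:[GNT] = -6:1/3 = -18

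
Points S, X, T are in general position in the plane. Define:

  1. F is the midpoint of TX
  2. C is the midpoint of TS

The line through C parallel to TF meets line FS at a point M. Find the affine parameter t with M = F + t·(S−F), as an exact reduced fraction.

t = 1/2

Work in coordinates with S = (0, 0), X = (1, 0), T = (0, 1).
1. F is the midpoint of TX ⇒ F = (1/2, 1/2)
2. C is the midpoint of TS ⇒ C = (0, 1/2)
through C parallel to TF: direction (1/2, -1/2); meets FS at M = (1/4, 1/4)
M = F + t·(S−F) with t = 1/2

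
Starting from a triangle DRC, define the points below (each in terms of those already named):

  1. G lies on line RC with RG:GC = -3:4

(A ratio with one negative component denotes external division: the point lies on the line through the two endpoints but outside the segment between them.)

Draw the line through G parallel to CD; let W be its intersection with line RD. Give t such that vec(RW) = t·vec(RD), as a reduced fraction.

t = -3

Work in coordinates with D = (0, 0), R = (1, 0), C = (0, 1).
1. G lies on line RC with RG:GC = -3:4 ⇒ G = (4, -3)
through G parallel to CD: direction (0, -1); meets RD at W = (4, 0)
W = R + t·(D−R) with t = -3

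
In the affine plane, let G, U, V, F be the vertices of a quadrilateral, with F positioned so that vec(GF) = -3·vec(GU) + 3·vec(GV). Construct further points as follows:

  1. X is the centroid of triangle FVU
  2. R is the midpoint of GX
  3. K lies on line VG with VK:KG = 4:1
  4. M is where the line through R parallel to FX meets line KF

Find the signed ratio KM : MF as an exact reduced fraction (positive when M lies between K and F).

KM:MF = 8/15

Choose coordinates G = (0, 0), U = (1, 0), V = (0, 1), F = (-3, 3).
1. X is the centroid of triangle FVU ⇒ X = (-2/3, 4/3)
2. R is the midpoint of GX ⇒ R = (-1/3, 2/3)
3. K lies on line VG with VK:KG = 4:1 ⇒ K = (0, 1/5)
4. M is where the line through R parallel to FX meets line KF ⇒ M = (-24/23, 27/23)
M = K + t·(F−K) with t = 8/23, so KM:MF = t:(1−t) = 8/23:15/23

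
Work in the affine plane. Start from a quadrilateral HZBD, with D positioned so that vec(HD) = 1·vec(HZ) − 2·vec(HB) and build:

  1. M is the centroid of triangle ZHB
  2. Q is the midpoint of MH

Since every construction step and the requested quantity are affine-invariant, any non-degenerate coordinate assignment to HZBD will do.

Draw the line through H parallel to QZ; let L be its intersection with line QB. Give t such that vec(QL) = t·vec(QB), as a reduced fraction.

t = -1/4

Choose coordinates H = (0, 0), Z = (1, 0), B = (0, 1), D = (1, -2).
1. M is the centroid of triangle ZHB ⇒ M = (1/3, 1/3)
2. Q is the midpoint of MH ⇒ Q = (1/6, 1/6)
through H parallel to QZ: direction (5/6, -1/6); meets QB at L = (5/24, -1/24)
L = Q + t·(B−Q) with t = -1/4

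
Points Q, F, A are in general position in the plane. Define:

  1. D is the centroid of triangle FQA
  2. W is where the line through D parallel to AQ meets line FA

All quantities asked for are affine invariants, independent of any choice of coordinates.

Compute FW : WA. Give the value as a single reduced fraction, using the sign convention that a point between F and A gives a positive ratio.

FW:WA = 2

Work in coordinates with Q = (0, 0), F = (1, 0), A = (0, 1).
1. D is the centroid of triangle FQA ⇒ D = (1/3, 1/3)
2. W is where the line through D parallel to AQ meets line FA ⇒ W = (1/3, 2/3)
W = F + t·(A−F) with t = 2/3, so FW:WA = t:(1−t) = 2/3:1/3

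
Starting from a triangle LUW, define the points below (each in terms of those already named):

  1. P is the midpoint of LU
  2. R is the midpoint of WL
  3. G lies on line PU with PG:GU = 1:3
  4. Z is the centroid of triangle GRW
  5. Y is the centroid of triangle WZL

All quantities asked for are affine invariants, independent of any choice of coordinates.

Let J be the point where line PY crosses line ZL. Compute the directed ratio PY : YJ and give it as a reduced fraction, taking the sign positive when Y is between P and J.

Set L = (0, 0), U = (1, 0), W = (0, 1); any affine frame gives the same invariant.
1. P is the midpoint of LU ⇒ P = (1/2, 0)
2. R is the midpoint of WL ⇒ R = (0, 1/2)
3. G lies on line PU with PG:GU = 1:3 ⇒ G = (5/8, 0)
4. Z is the centroid of triangle GRW ⇒ Z = (5/24, 1/2)
5. Y is the centroid of triangle WZL ⇒ Y = (5/72, 1/2)
line PY meets ZL at J = (15/92, 9/23)
Y = P + t·(J−P) with t = 23/18, so PY:YJ = 23/18:-5/18

PY:YJ = -23/5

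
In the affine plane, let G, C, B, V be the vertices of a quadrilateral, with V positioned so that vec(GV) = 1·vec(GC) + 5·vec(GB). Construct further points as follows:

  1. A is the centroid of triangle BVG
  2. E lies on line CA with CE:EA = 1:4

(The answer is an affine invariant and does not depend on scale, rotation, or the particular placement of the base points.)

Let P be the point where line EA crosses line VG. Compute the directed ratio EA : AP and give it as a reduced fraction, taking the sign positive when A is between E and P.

EA:AP = -64/5

Choose coordinates G = (0, 0), C = (1, 0), B = (0, 1), V = (1, 5).
1. A is the centroid of triangle BVG ⇒ A = (1/3, 2)
2. E lies on line CA with CE:EA = 1:4 ⇒ E = (13/15, 2/5)
line EA meets VG at P = (3/8, 15/8)
A = E + t·(P−E) with t = 64/59, so EA:AP = 64/59:-5/59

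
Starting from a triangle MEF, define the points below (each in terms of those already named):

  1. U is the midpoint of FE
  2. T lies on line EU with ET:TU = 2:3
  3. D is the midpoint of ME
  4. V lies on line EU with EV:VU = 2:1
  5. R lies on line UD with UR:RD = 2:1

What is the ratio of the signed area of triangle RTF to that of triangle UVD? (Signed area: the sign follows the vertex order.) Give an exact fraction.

Assign M = (0, 0), E = (1, 0), F = (0, 1) — the answer is frame-independent, so this choice is without loss of generality.
1. U is the midpoint of FE ⇒ U = (1/2, 1/2)
2. T lies on line EU with ET:TU = 2:3 ⇒ T = (4/5, 1/5)
3. D is the midpoint of ME ⇒ D = (1/2, 0)
4. V lies on line EU with EV:VU = 2:1 ⇒ V = (2/3, 1/3)
5. R lies on line UD with UR:RD = 2:1 ⇒ R = (1/2, 1/6)
2·[RTF] = 4/15, 2·[UVD] = -1/12
[RTF]:[UVD] = 4/15:-1/12 = -16/5

[RTF]:[UVD] = -16/5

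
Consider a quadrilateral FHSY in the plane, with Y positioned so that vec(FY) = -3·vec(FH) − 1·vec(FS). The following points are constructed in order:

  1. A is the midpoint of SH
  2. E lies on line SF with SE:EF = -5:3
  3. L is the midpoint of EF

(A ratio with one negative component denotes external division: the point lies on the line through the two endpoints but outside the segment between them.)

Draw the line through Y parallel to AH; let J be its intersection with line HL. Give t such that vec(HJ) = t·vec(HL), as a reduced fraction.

t = 20/7

Set F = (0, 0), H = (1, 0), S = (0, 1), Y = (-3, -1); any affine frame gives the same invariant.
1. A is the midpoint of SH ⇒ A = (1/2, 1/2)
2. E lies on line SF with SE:EF = -5:3 ⇒ E = (0, -3/2)
3. L is the midpoint of EF ⇒ L = (0, -3/4)
through Y parallel to AH: direction (1/2, -1/2); meets HL at J = (-13/7, -15/7)
J = H + t·(L−H) with t = 20/7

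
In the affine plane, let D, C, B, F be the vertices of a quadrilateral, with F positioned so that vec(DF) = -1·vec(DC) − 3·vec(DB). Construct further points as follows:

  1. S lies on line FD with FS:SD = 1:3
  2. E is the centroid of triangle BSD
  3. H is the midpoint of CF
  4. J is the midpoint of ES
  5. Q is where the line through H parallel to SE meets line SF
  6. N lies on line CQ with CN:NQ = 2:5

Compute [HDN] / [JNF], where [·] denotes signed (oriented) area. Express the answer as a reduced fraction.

Choose coordinates D = (0, 0), C = (1, 0), B = (0, 1), F = (-1, -3).
1. S lies on line FD with FS:SD = 1:3 ⇒ S = (-3/4, -9/4)
2. E is the centroid of triangle BSD ⇒ E = (-1/4, -5/12)
3. H is the midpoint of CF ⇒ H = (0, -3/2)
4. J is the midpoint of ES ⇒ J = (-1/2, -4/3)
5. Q is where the line through H parallel to SE meets line SF ⇒ Q = (9/4, 27/4)
6. N lies on line CQ with CN:NQ = 2:5 ⇒ N = (19/14, 27/14)
2·[HDN] = -57/28, 2·[JNF] = -41/28
[HDN]:[JNF] = -57/28:-41/28 = 57/41

[HDN]:[JNF] = 57/41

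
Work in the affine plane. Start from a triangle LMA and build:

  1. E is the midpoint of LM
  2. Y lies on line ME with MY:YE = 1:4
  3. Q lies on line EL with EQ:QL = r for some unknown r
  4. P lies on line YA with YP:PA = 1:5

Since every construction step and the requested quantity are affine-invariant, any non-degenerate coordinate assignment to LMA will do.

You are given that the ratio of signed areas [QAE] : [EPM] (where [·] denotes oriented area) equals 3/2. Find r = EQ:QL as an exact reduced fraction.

r = 1/3

Work in coordinates with L = (0, 0), M = (1, 0), A = (0, 1).
1. E is the midpoint of LM ⇒ E = (1/2, 0)
2. Y lies on line ME with MY:YE = 1:4 ⇒ Y = (9/10, 0)
3. With EQ:QL = r, write λ = r/(r+1) so Q = E + λ·(L−E); Q is affine-linear in λ
4. P lies on line YA with YP:PA = 1:5 ⇒ P = (3/4, 1/6)
Every point depending on Q is an affine combination of Q and λ-independent points, so each such coordinate is linear in λ; the λ² term in each signed area is a multiple of (L−E)×(L−E) = 0, so 2·[QAE] and 2·[EPM] are each linear in λ. Evaluating at λ=0 and λ=1:
  2·[QAE] = -1/2·λ,   2·[EPM] = -1/12
So [QAE]:[EPM] = (-1/2·λ) / (-1/12). Setting this equal to 3/2:
  -1/2·λ = 3/2·(-1/12)  ⇒  λ = 1/4
Then r = λ/(1−λ) = (1/4)/(3/4) = 1/3. Check: with r = 1/3, Q = (3/8, 0) and [QAE]:[EPM] = 3/2 as required.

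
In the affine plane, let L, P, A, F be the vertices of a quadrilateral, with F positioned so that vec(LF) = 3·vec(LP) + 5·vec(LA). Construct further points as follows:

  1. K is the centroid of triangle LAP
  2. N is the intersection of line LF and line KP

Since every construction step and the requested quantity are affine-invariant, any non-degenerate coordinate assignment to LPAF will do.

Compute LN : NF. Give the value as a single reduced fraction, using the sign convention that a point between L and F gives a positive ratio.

LN:NF = 1/12

Assign L = (0, 0), P = (1, 0), A = (0, 1), F = (3, 5) — the answer is frame-independent, so this choice is without loss of generality.
1. K is the centroid of triangle LAP ⇒ K = (1/3, 1/3)
2. N is the intersection of line LF and line KP ⇒ N = (3/13, 5/13)
N = L + t·(F−L) with t = 1/13, so LN:NF = t:(1−t) = 1/13:12/13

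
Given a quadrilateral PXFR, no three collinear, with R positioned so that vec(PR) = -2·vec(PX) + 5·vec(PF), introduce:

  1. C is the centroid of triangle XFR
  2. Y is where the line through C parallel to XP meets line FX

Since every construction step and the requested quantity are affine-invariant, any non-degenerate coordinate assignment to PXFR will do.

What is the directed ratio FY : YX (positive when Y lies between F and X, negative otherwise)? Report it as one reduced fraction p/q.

Choose coordinates P = (0, 0), X = (1, 0), F = (0, 1), R = (-2, 5).
1. C is the centroid of triangle XFR ⇒ C = (-1/3, 2)
2. Y is where the line through C parallel to XP meets line FX ⇒ Y = (-1, 2)
Y = F + t·(X−F) with t = -1, so FY:YX = t:(1−t) = -1:2

FY:YX = -1/2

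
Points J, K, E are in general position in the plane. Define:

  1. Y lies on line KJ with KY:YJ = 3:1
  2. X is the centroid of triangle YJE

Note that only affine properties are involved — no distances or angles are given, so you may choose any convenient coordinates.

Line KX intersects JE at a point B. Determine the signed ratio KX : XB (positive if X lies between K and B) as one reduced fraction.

Work in coordinates with J = (0, 0), K = (1, 0), E = (0, 1).
1. Y lies on line KJ with KY:YJ = 3:1 ⇒ Y = (1/4, 0)
2. X is the centroid of triangle YJE ⇒ X = (1/12, 1/3)
line KX meets JE at B = (0, 4/11)
X = K + t·(B−K) with t = 11/12, so KX:XB = 11/12:1/12

KX:XB = 11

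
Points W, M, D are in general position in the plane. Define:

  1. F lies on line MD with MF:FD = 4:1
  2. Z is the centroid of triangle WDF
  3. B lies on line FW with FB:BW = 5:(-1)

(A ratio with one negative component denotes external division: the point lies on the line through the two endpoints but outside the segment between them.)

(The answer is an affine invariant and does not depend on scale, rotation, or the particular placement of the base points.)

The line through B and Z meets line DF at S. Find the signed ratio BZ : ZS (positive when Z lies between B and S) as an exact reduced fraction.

Work in coordinates with W = (0, 0), M = (1, 0), D = (0, 1).
1. F lies on line MD with MF:FD = 4:1 ⇒ F = (1/5, 4/5)
2. Z is the centroid of triangle WDF ⇒ Z = (1/15, 3/5)
3. B lies on line FW with FB:BW = 5:(-1) ⇒ B = (-1/20, -1/5)
line BZ meets DF at S = (6/55, 49/55)
Z = B + t·(S−B) with t = 11/15, so BZ:ZS = 11/15:4/15

BZ:ZS = 11/4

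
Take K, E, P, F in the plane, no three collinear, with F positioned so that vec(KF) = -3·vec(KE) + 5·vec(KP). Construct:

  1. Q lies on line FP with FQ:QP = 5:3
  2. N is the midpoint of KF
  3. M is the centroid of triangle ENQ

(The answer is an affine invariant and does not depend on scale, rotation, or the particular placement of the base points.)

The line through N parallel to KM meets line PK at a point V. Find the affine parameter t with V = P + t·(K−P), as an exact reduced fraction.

Work in coordinates with K = (0, 0), E = (1, 0), P = (0, 1), F = (-3, 5).
1. Q lies on line FP with FQ:QP = 5:3 ⇒ Q = (-9/8, 5/2)
2. N is the midpoint of KF ⇒ N = (-3/2, 5/2)
3. M is the centroid of triangle ENQ ⇒ M = (-13/24, 5/3)
through N parallel to KM: direction (-13/24, 5/3); meets PK at V = (0, -55/26)
V = P + t·(K−P) with t = 81/26

t = 81/26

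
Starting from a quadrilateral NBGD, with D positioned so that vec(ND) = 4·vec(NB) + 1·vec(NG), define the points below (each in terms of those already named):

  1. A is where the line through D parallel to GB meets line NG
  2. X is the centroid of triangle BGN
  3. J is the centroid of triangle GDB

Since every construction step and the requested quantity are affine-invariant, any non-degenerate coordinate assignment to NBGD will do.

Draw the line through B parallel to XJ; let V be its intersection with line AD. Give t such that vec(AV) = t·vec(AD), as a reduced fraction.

t = 21/20

Assign N = (0, 0), B = (1, 0), G = (0, 1), D = (4, 1) — the answer is frame-independent, so this choice is without loss of generality.
1. A is where the line through D parallel to GB meets line NG ⇒ A = (0, 5)
2. X is the centroid of triangle BGN ⇒ X = (1/3, 1/3)
3. J is the centroid of triangle GDB ⇒ J = (5/3, 2/3)
through B parallel to XJ: direction (4/3, 1/3); meets AD at V = (21/5, 4/5)
V = A + t·(D−A) with t = 21/20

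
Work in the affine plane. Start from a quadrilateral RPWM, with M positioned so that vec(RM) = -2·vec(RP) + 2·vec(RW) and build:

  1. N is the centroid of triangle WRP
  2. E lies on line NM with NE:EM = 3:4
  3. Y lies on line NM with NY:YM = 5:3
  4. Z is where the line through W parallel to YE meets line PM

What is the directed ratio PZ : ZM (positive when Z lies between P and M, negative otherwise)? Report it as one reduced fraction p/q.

PZ:ZM = -2/3

Work in coordinates with R = (0, 0), P = (1, 0), W = (0, 1), M = (-2, 2).
1. N is the centroid of triangle WRP ⇒ N = (1/3, 1/3)
2. E lies on line NM with NE:EM = 3:4 ⇒ E = (-2/3, 22/21)
3. Y lies on line NM with NY:YM = 5:3 ⇒ Y = (-9/8, 11/8)
4. Z is where the line through W parallel to YE meets line PM ⇒ Z = (7, -4)
Z = P + t·(M−P) with t = -2, so PZ:ZM = t:(1−t) = -2:3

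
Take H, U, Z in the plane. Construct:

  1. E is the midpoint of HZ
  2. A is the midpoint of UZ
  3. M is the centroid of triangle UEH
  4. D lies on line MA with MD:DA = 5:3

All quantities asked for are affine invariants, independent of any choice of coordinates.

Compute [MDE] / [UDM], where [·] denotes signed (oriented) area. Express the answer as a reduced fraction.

Set H = (0, 0), U = (1, 0), Z = (0, 1); any affine frame gives the same invariant.
1. E is the midpoint of HZ ⇒ E = (0, 1/2)
2. A is the midpoint of UZ ⇒ A = (1/2, 1/2)
3. M is the centroid of triangle UEH ⇒ M = (1/3, 1/6)
4. D lies on line MA with MD:DA = 5:3 ⇒ D = (7/16, 3/8)
2·[MDE] = 5/48, 2·[UDM] = 5/32
[MDE]:[UDM] = 5/48:5/32 = 2/3

[MDE]:[UDM] = 2/3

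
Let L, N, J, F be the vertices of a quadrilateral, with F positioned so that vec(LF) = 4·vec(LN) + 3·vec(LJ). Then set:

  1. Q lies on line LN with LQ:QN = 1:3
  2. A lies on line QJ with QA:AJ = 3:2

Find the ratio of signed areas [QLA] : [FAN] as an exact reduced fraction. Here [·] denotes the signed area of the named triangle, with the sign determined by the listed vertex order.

Assign L = (0, 0), N = (1, 0), J = (0, 1), F = (4, 3) — the answer is frame-independent, so this choice is without loss of generality.
1. Q lies on line LN with LQ:QN = 1:3 ⇒ Q = (1/4, 0)
2. A lies on line QJ with QA:AJ = 3:2 ⇒ A = (1/10, 3/5)
2·[QLA] = -3/20, 2·[FAN] = 9/2
[QLA]:[FAN] = -3/20:9/2 = -1/30

[QLA]:[FAN] = -1/30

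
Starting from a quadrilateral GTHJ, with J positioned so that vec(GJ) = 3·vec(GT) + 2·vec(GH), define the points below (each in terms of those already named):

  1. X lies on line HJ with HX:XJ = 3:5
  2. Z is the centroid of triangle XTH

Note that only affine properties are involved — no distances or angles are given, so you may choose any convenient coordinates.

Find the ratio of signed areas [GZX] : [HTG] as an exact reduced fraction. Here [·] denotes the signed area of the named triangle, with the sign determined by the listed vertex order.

Assign G = (0, 0), T = (1, 0), H = (0, 1), J = (3, 2) — the answer is frame-independent, so this choice is without loss of generality.
1. X lies on line HJ with HX:XJ = 3:5 ⇒ X = (9/8, 11/8)
2. Z is the centroid of triangle XTH ⇒ Z = (17/24, 19/24)
2·[GZX] = 1/12, 2·[HTG] = -1
[GZX]:[HTG] = 1/12:-1 = -1/12

[GZX]:[HTG] = -1/12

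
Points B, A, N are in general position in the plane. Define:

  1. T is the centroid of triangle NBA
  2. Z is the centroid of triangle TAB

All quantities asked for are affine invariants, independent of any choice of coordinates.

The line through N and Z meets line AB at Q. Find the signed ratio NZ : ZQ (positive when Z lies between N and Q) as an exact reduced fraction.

NZ:ZQ = 8

Assign B = (0, 0), A = (1, 0), N = (0, 1) — the answer is frame-independent, so this choice is without loss of generality.
1. T is the centroid of triangle NBA ⇒ T = (1/3, 1/3)
2. Z is the centroid of triangle TAB ⇒ Z = (4/9, 1/9)
line NZ meets AB at Q = (1/2, 0)
Z = N + t·(Q−N) with t = 8/9, so NZ:ZQ = 8/9:1/9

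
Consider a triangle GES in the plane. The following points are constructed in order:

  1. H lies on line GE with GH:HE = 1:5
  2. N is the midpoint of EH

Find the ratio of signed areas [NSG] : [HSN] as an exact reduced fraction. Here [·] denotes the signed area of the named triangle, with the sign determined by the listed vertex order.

Assign G = (0, 0), E = (1, 0), S = (0, 1) — the answer is frame-independent, so this choice is without loss of generality.
1. H lies on line GE with GH:HE = 1:5 ⇒ H = (1/6, 0)
2. N is the midpoint of EH ⇒ N = (7/12, 0)
2·[NSG] = 7/12, 2·[HSN] = -5/12
[NSG]:[HSN] = 7/12:-5/12 = -7/5

[NSG]:[HSN] = -7/5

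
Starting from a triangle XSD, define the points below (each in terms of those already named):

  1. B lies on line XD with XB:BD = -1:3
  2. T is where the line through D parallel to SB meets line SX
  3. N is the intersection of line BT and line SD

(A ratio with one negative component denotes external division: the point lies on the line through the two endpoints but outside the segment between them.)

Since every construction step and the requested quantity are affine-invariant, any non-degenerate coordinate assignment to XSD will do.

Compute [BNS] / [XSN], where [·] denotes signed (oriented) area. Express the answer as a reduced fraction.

Work in coordinates with X = (0, 0), S = (1, 0), D = (0, 1).
1. B lies on line XD with XB:BD = -1:3 ⇒ B = (0, -1/2)
2. T is where the line through D parallel to SB meets line SX ⇒ T = (-2, 0)
3. N is the intersection of line BT and line SD ⇒ N = (2, -1)
2·[BNS] = 3/2, 2·[XSN] = -1
[BNS]:[XSN] = 3/2:-1 = -3/2

[BNS]:[XSN] = -3/2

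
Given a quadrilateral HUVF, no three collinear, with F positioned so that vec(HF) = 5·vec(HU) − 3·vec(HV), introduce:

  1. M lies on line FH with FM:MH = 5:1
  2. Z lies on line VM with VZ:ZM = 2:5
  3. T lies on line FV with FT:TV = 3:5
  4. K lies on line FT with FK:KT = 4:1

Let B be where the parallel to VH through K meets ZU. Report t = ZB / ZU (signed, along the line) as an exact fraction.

Work in coordinates with H = (0, 0), U = (1, 0), V = (0, 1), F = (5, -3).
1. M lies on line FH with FM:MH = 5:1 ⇒ M = (5/6, -1/2)
2. Z lies on line VM with VZ:ZM = 2:5 ⇒ Z = (5/21, 4/7)
3. T lies on line FV with FT:TV = 3:5 ⇒ T = (25/8, -3/2)
4. K lies on line FT with FK:KT = 4:1 ⇒ K = (7/2, -9/5)
through K parallel to VH: direction (0, -1); meets ZU at B = (7/2, -15/8)
B = Z + t·(U−Z) with t = 137/32

t = 137/32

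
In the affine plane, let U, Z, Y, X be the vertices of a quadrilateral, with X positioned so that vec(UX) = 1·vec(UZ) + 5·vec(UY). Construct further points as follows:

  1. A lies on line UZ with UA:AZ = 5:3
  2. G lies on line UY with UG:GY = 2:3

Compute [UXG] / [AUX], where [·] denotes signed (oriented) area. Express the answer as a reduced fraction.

Choose coordinates U = (0, 0), Z = (1, 0), Y = (0, 1), X = (1, 5).
1. A lies on line UZ with UA:AZ = 5:3 ⇒ A = (5/8, 0)
2. G lies on line UY with UG:GY = 2:3 ⇒ G = (0, 2/5)
2·[UXG] = 2/5, 2·[AUX] = -25/8
[UXG]:[AUX] = 2/5:-25/8 = -16/125

[UXG]:[AUX] = -16/125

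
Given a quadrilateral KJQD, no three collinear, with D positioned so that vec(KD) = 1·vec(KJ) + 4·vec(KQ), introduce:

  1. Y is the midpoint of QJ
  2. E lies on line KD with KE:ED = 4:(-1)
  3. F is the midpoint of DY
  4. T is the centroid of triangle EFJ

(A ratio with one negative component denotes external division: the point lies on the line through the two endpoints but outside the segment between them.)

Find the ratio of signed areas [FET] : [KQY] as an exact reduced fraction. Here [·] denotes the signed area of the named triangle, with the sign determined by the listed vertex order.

[FET]:[KQY] = 25/18

Work in coordinates with K = (0, 0), J = (1, 0), Q = (0, 1), D = (1, 4).
1. Y is the midpoint of QJ ⇒ Y = (1/2, 1/2)
2. E lies on line KD with KE:ED = 4:(-1) ⇒ E = (4/3, 16/3)
3. F is the midpoint of DY ⇒ F = (3/4, 9/4)
4. T is the centroid of triangle EFJ ⇒ T = (37/36, 91/36)
2·[FET] = -25/36, 2·[KQY] = -1/2
[FET]:[KQY] = -25/36:-1/2 = 25/18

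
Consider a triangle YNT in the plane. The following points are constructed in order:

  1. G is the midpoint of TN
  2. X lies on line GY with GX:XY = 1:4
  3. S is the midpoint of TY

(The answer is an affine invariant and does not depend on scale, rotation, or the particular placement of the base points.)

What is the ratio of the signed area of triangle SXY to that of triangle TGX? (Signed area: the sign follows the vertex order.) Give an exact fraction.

Set Y = (0, 0), N = (1, 0), T = (0, 1); any affine frame gives the same invariant.
1. G is the midpoint of TN ⇒ G = (1/2, 1/2)
2. X lies on line GY with GX:XY = 1:4 ⇒ X = (2/5, 2/5)
3. S is the midpoint of TY ⇒ S = (0, 1/2)
2·[SXY] = -1/5, 2·[TGX] = -1/10
[SXY]:[TGX] = -1/5:-1/10 = 2

[SXY]:[TGX] = 2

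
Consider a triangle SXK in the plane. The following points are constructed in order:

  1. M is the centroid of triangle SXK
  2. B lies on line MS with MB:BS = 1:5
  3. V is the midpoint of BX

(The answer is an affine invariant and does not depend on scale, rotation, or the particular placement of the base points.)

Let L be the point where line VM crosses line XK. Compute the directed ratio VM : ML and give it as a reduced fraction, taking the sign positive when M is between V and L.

VM:ML = -1/3

Set S = (0, 0), X = (1, 0), K = (0, 1); any affine frame gives the same invariant.
1. M is the centroid of triangle SXK ⇒ M = (1/3, 1/3)
2. B lies on line MS with MB:BS = 1:5 ⇒ B = (5/18, 5/18)
3. V is the midpoint of BX ⇒ V = (23/36, 5/36)
line VM meets XK at L = (5/4, -1/4)
M = V + t·(L−V) with t = -1/2, so VM:ML = -1/2:3/2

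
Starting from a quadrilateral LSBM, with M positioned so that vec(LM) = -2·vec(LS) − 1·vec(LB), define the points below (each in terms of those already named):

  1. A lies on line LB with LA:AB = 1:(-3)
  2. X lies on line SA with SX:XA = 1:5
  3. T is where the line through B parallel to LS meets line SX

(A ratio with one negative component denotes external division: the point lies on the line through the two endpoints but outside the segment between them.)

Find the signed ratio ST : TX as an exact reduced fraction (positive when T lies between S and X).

ST:TX = -12/13

Set L = (0, 0), S = (1, 0), B = (0, 1), M = (-2, -1); any affine frame gives the same invariant.
1. A lies on line LB with LA:AB = 1:(-3) ⇒ A = (0, -1/2)
2. X lies on line SA with SX:XA = 1:5 ⇒ X = (5/6, -1/12)
3. T is where the line through B parallel to LS meets line SX ⇒ T = (3, 1)
T = S + t·(X−S) with t = -12, so ST:TX = t:(1−t) = -12:13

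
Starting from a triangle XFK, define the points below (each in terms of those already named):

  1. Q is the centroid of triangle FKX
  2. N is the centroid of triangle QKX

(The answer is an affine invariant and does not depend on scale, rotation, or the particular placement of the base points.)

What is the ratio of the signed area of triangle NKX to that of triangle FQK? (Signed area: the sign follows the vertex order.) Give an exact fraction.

Set X = (0, 0), F = (1, 0), K = (0, 1); any affine frame gives the same invariant.
1. Q is the centroid of triangle FKX ⇒ Q = (1/3, 1/3)
2. N is the centroid of triangle QKX ⇒ N = (1/9, 4/9)
2·[NKX] = 1/9, 2·[FQK] = -1/3
[NKX]:[FQK] = 1/9:-1/3 = -1/3

[NKX]:[FQK] = -1/3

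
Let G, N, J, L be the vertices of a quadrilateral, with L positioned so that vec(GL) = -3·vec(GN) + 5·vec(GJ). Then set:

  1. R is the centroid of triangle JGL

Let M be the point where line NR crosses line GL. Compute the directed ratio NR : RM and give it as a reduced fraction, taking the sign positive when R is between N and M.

NR:RM = 4

Assign G = (0, 0), N = (1, 0), J = (0, 1), L = (-3, 5) — the answer is frame-independent, so this choice is without loss of generality.
1. R is the centroid of triangle JGL ⇒ R = (-1, 2)
line NR meets GL at M = (-3/2, 5/2)
R = N + t·(M−N) with t = 4/5, so NR:RM = 4/5:1/5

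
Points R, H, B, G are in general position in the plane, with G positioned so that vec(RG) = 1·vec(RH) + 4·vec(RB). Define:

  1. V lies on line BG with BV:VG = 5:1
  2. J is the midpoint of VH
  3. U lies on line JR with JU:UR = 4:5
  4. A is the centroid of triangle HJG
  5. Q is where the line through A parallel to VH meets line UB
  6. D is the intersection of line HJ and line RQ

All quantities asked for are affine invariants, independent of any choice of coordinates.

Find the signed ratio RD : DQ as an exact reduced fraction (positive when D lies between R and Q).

Work in coordinates with R = (0, 0), H = (1, 0), B = (0, 1), G = (1, 4).
1. V lies on line BG with BV:VG = 5:1 ⇒ V = (5/6, 7/2)
2. J is the midpoint of VH ⇒ J = (11/12, 7/4)
3. U lies on line JR with JU:UR = 4:5 ⇒ U = (55/108, 35/36)
4. A is the centroid of triangle HJG ⇒ A = (35/36, 23/12)
5. Q is where the line through A parallel to VH meets line UB ⇒ Q = (55/54, 17/18)
6. D is the intersection of line HJ and line RQ ⇒ D = (385/402, 119/134)
D = R + t·(Q−R) with t = 63/67, so RD:DQ = t:(1−t) = 63/67:4/67

RD:DQ = 63/4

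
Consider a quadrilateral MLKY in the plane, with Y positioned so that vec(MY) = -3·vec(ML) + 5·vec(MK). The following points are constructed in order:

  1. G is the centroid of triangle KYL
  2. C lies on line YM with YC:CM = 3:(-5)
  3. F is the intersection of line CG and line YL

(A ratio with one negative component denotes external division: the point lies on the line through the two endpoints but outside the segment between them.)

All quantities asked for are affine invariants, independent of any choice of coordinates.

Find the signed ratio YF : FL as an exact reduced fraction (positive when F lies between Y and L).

YF:FL = 24/23

Choose coordinates M = (0, 0), L = (1, 0), K = (0, 1), Y = (-3, 5).
1. G is the centroid of triangle KYL ⇒ G = (-2/3, 2)
2. C lies on line YM with YC:CM = 3:(-5) ⇒ C = (-15/2, 25/2)
3. F is the intersection of line CG and line YL ⇒ F = (-45/47, 115/47)
F = Y + t·(L−Y) with t = 24/47, so YF:FL = t:(1−t) = 24/47:23/47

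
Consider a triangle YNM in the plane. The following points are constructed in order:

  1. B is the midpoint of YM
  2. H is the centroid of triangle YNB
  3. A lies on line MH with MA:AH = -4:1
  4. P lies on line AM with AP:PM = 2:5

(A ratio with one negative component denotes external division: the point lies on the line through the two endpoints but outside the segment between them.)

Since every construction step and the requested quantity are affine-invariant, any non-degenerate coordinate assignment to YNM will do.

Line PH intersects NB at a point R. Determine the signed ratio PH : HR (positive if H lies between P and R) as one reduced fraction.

Set Y = (0, 0), N = (1, 0), M = (0, 1); any affine frame gives the same invariant.
1. B is the midpoint of YM ⇒ B = (0, 1/2)
2. H is the centroid of triangle YNB ⇒ H = (1/3, 1/6)
3. A lies on line MH with MA:AH = -4:1 ⇒ A = (4/9, -1/9)
4. P lies on line AM with AP:PM = 2:5 ⇒ P = (20/63, 13/63)
line PH meets NB at R = (1/4, 3/8)
H = P + t·(R−P) with t = -4/17, so PH:HR = -4/17:21/17

PH:HR = -4/21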